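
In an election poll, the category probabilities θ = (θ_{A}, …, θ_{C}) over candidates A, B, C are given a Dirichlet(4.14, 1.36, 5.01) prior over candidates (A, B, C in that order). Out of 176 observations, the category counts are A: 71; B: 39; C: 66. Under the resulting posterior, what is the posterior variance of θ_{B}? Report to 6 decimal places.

The Dirichlet prior is conjugate to the Multinomial likelihood: each posterior αⱼ = prior αⱼ + observed count nⱼ.
Posterior concentration: (75.14, 40.36, 71.01), total = 186.51.
Var[θ_j] = α_j(Σα−α_j)/((Σα)²(Σα+1)) = 40.36·146.15/(186.51²·187.51) = 0.000904.

0.000904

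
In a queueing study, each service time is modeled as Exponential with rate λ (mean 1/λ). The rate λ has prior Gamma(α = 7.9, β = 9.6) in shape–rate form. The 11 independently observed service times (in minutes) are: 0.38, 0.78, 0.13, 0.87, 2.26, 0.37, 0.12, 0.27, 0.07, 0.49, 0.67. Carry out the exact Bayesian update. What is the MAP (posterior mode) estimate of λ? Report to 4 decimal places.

With a Gamma(shape α, rate β) prior on the exponential rate λ, the posterior after n observations with total T = Σxᵢ is Gamma(α+n, β+T).
Sum of observations T = 6.41 minutes; n = 11.
Posterior: Gamma(7.9+11, 9.6+6.41) = Gamma(18.9, 16.01).
Mode = (α−1)/β = 1.1181.

1.1181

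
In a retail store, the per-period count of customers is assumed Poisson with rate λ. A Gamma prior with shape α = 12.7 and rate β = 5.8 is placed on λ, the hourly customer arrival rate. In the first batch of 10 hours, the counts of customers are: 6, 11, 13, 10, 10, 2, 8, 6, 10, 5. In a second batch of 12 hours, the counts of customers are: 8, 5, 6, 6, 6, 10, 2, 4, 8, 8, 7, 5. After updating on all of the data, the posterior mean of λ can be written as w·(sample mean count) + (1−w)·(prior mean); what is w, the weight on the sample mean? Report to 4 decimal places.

0.7914

With a Gamma(shape α, rate β) prior, the Poisson likelihood is conjugate: the posterior is Gamma(α + ΣXᵢ, β + n).
Total number of hours: n = 10 + 12 = 22.
Posterior mean = (α₀+S)/(β₀+n) = [n/(β₀+n)]·(S/n) + [β₀/(β₀+n)]·(α₀/β₀), so only n and β₀ enter the weight.
Weight on data w = n/(β₀+n) = 22/(5.8+22) = 22/27.8 = 0.7914.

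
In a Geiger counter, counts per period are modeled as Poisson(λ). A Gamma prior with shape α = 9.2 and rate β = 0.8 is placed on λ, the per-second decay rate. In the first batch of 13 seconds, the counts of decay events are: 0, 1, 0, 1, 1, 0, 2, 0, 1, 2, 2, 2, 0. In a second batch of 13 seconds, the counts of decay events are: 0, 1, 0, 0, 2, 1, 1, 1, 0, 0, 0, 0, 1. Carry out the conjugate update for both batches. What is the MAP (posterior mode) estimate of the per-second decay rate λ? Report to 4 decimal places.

With a Gamma(shape α, rate β) prior, the Poisson likelihood is conjugate: the posterior is Gamma(α + ΣXᵢ, β + n).
Batch 1: sum of counts S = 12 over n = 13 seconds.
After batch 1: Gamma(α+S, β+n) = Gamma(9.2+12, 0.8+13) = Gamma(21.2, 13.8).
Batch 2: sum of counts S = 7 over n = 13 seconds.
After batch 2: Gamma(α+S, β+n) = Gamma(21.2+7, 13.8+13) = Gamma(28.2, 26.8).
Mode of Gamma(α,β) for α≥1 is (α−1)/β = 27.2/26.8 = 1.0149.

1.0149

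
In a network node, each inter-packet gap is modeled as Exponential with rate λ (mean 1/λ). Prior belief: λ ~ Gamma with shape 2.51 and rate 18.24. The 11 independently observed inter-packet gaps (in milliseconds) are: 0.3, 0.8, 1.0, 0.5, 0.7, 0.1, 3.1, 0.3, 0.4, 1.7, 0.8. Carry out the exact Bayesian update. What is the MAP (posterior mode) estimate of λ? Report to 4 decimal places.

0.4477

With a Gamma(shape α, rate β) prior on the exponential rate λ, the posterior after n observations with total T = Σxᵢ is Gamma(α+n, β+T).
Sum of observations T = 9.7 milliseconds; n = 11.
Posterior: Gamma(2.51+11, 18.24+9.7) = Gamma(13.51, 27.94).
Mode = (α−1)/β = 0.4477.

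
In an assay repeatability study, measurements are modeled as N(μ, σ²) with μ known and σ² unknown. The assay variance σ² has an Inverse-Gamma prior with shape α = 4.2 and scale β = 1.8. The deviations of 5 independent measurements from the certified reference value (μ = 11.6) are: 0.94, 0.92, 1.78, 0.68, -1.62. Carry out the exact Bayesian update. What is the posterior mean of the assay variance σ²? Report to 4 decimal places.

1.0162

With known mean μ and an Inverse-Gamma(α, β) prior on σ², the Normal likelihood is conjugate: posterior is Inv-Gamma(α + n/2, β + Σ(xᵢ−μ)²/2).
Σ(xᵢ−μ)² = (0.94)² + (0.92)² + (1.78)² + (0.68)² + (-1.62)² = 7.9852.
Posterior: Inv-Gamma(4.2 + 5/2, 1.8 + 7.9852/2) = Inv-Gamma(6.70, 5.79260).
E[σ²|data] = β/(α−1) = 5.79260/5.70 = 1.0162.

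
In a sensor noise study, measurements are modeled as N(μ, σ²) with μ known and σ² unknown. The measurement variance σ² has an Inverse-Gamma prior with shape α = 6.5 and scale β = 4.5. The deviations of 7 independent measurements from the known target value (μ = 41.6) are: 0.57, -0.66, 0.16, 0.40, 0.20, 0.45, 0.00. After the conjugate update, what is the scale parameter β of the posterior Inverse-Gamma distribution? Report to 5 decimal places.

5.09430

With known mean μ and an Inverse-Gamma(α, β) prior on σ², the Normal likelihood is conjugate: posterior is Inv-Gamma(α + n/2, β + Σ(xᵢ−μ)²/2).
Σ(xᵢ−μ)² = (0.57)² + (-0.66)² + (0.16)² + (0.40)² + (0.20)² + (0.45)² + (0.00)² = 1.1886.
Posterior: Inv-Gamma(6.5 + 7/2, 4.5 + 1.1886/2) = Inv-Gamma(10.00, 5.09430).
Posterior β = 5.09430.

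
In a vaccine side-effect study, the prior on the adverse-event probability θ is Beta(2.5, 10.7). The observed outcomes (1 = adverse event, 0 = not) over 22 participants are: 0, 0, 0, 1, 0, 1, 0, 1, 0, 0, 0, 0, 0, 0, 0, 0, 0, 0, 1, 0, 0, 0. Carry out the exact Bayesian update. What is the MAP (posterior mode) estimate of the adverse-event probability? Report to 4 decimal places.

0.1657

The Beta prior is conjugate to a Binomial/Bernoulli likelihood; the update adds successes to α and failures to β.
Posterior: Beta(α+k, β+n−k) = Beta(2.5+4, 10.7+18) = Beta(6.5, 28.7).
Mode of Beta(a,b) for a,b>1 is (a−1)/(a+b−2) = 5.5/33.2 = 0.1657.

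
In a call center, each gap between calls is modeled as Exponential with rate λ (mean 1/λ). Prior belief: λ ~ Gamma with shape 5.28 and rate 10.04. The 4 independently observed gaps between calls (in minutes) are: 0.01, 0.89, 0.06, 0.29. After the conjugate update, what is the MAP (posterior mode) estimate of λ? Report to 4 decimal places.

With a Gamma(shape α, rate β) prior on the exponential rate λ, the posterior after n observations with total T = Σxᵢ is Gamma(α+n, β+T).
Sum of observations T = 1.25 minutes; n = 4.
Posterior: Gamma(5.28+4, 10.04+1.25) = Gamma(9.28, 11.29).
Mode = (α−1)/β = 0.7334.

0.7334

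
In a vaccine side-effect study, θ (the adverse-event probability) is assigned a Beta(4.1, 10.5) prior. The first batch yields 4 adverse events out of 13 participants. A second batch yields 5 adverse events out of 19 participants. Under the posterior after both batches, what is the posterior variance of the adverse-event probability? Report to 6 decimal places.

0.004246

The Beta prior is conjugate to a Binomial/Bernoulli likelihood; the update adds successes to α and failures to β.
After batch 1: Beta(4.1+4, 10.5+9) = Beta(8.1, 19.5).
After batch 2: Beta(8.1+5, 19.5+14) = Beta(13.1, 33.5).
Var = αβ/((α+β)²(α+β+1)) = 13.1·33.5/(46.6²·47.6) = 0.004246.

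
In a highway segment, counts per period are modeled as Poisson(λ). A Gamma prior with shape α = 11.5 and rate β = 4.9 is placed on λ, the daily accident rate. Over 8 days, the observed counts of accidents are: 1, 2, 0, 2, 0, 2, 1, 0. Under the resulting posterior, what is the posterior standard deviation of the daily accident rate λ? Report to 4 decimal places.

With a Gamma(shape α, rate β) prior, the Poisson likelihood is conjugate: the posterior is Gamma(α + ΣXᵢ, β + n).
Sum of counts S = 8 over n = 8 days.
Posterior: Gamma(α+S, β+n) = Gamma(11.5+8, 4.9+8) = Gamma(19.5, 12.9).
SD = √α/β = √19.5/12.9 = 0.3423.

0.3423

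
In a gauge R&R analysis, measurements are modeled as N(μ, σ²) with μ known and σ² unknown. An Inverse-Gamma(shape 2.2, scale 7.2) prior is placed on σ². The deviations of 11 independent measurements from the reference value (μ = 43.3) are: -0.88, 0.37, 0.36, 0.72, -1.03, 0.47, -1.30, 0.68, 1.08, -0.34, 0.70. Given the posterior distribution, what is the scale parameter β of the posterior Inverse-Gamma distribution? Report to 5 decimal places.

10.58275

With known mean μ and an Inverse-Gamma(α, β) prior on σ², the Normal likelihood is conjugate: posterior is Inv-Gamma(α + n/2, β + Σ(xᵢ−μ)²/2).
Σ(xᵢ−μ)² = (-0.88)² + (0.37)² + (0.36)² + (0.72)² + (-1.03)² + (0.47)² + (-1.30)² + (0.68)² + (1.08)² + (-0.34)² + (0.70)² = 6.7655.
Posterior: Inv-Gamma(2.2 + 11/2, 7.2 + 6.7655/2) = Inv-Gamma(7.70, 10.58275).
Posterior β = 10.58275.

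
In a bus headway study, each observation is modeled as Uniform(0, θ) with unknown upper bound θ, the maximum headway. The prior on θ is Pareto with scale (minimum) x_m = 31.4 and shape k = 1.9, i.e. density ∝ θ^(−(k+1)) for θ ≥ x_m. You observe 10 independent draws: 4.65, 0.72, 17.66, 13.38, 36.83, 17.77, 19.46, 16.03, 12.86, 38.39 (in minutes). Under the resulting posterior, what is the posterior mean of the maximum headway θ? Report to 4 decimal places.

41.9120

A Pareto(scale x_m, shape k) prior on the upper bound θ of Uniform(0, θ) is conjugate: posterior is Pareto(max(x_m, max xᵢ), k + n).
Sample maximum = 38.39; prior scale x_m = 31.4 → posterior scale = max = 38.39.
Posterior shape = 1.9 + 10 = 11.9.
E[θ|data] = k·x_m/(k−1) = 11.9·38.39/10.9 = 41.9120.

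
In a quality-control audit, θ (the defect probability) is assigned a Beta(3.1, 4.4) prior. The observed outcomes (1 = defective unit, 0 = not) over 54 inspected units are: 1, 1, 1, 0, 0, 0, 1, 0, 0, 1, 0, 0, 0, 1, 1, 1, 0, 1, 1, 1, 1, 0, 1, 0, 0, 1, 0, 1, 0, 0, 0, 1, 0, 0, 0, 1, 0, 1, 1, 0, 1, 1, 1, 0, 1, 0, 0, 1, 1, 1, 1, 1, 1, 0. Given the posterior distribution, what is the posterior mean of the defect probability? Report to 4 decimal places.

The Beta prior is conjugate to a Binomial/Bernoulli likelihood; the update adds successes to α and failures to β.
Posterior: Beta(α+k, β+n−k) = Beta(3.1+29, 4.4+25) = Beta(32.1, 29.4).
Posterior mean = α/(α+β) = 32.1/61.5 = 0.5220.

0.5220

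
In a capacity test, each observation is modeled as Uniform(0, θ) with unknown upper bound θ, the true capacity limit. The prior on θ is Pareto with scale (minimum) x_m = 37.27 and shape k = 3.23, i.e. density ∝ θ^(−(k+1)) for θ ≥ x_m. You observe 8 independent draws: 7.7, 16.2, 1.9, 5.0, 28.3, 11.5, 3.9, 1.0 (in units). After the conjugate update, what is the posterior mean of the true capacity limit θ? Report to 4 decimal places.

40.9132

A Pareto(scale x_m, shape k) prior on the upper bound θ of Uniform(0, θ) is conjugate: posterior is Pareto(max(x_m, max xᵢ), k + n).
Sample maximum = 28.3; prior scale x_m = 37.27 → posterior scale = max = 37.27.
Posterior shape = 3.23 + 8 = 11.23.
E[θ|data] = k·x_m/(k−1) = 11.23·37.27/10.23 = 40.9132.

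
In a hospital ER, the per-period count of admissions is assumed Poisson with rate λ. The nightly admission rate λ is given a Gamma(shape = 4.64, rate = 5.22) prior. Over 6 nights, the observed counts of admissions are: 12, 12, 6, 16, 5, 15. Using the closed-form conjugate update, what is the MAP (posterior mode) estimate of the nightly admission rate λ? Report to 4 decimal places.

With a Gamma(shape α, rate β) prior, the Poisson likelihood is conjugate: the posterior is Gamma(α + ΣXᵢ, β + n).
Sum of counts S = 66 over n = 6 nights.
Posterior: Gamma(α+S, β+n) = Gamma(4.64+66, 5.22+6) = Gamma(70.64, 11.22).
Mode of Gamma(α,β) for α≥1 is (α−1)/β = 69.64/11.22 = 6.2068.

6.2068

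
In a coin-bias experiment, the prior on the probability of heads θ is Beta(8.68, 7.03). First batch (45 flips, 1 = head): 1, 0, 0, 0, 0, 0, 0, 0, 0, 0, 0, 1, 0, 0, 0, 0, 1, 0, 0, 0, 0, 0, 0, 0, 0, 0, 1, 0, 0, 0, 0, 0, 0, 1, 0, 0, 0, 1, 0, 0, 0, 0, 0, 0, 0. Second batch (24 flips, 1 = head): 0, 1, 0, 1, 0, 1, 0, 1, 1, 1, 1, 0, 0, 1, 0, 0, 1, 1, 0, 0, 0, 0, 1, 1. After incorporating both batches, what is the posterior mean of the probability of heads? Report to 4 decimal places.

0.3150

The Beta prior is conjugate to a Binomial/Bernoulli likelihood; the update adds successes to α and failures to β.
After batch 1: Beta(8.68+6, 7.03+39) = Beta(14.68, 46.03).
After batch 2: Beta(14.68+12, 46.03+12) = Beta(26.68, 58.03).
Posterior mean = α/(α+β) = 26.68/84.71 = 0.3150.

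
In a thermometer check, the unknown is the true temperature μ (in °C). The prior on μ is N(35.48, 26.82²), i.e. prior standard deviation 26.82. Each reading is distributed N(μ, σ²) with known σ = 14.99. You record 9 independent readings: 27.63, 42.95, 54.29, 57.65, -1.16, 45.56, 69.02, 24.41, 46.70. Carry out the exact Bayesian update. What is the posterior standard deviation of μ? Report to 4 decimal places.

For Normal data with known variance σ², a Normal(μ₀, σ₀²) prior on μ is conjugate. Posterior precision = 1/σ₀² + n/σ²; posterior mean is the precision-weighted average of μ₀ and x̄.
σ₀² = 26.82² = 719.3124, σ² = 14.99² = 224.7001; σ² + n·σ₀² = 224.7001 + 9·719.3124 = 6698.5117.
Posterior precision = 1/σ₀² + n/σ² = 1/719.3124 + 9/224.7001 = (σ² + n·σ₀²)/(σ₀²σ²) = 6698.5117/(719.3124·224.7001); posterior variance σₙ² = σ₀²σ²/(σ² + n·σ₀²) = 719.3124·224.7001/6698.5117 = 24.129176.
Posterior SD = √σₙ² = √(719.3124·224.7001/6698.5117) = 4.9121.

4.9121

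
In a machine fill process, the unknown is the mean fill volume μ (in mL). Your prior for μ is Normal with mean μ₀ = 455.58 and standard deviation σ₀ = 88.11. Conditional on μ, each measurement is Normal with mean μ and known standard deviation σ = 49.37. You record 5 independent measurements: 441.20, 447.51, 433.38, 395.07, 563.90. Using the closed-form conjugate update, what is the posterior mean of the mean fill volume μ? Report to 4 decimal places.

456.1747

For Normal data with known variance σ², a Normal(μ₀, σ₀²) prior on μ is conjugate. Posterior precision = 1/σ₀² + n/σ²; posterior mean is the precision-weighted average of μ₀ and x̄.
Σxᵢ = 441.20 + 447.51 + 433.38 + 395.07 + 563.90 = 2281.06, so n·x̄ = 2281.06.
σ₀² = 88.11² = 7763.3721, σ² = 49.37² = 2437.3969; σ² + n·σ₀² = 2437.3969 + 5·7763.3721 = 41254.2574.
Posterior mean = (μ₀/σ₀² + n·x̄/σ²)/(1/σ₀² + n/σ²) = (σ²·μ₀ + σ₀²·n·x̄)/(σ² + n·σ₀²) = (2437.3969·455.58 + 7763.3721·2281.06)/41254.2574 = 18819146.842128/41254.2574 = 456.1747.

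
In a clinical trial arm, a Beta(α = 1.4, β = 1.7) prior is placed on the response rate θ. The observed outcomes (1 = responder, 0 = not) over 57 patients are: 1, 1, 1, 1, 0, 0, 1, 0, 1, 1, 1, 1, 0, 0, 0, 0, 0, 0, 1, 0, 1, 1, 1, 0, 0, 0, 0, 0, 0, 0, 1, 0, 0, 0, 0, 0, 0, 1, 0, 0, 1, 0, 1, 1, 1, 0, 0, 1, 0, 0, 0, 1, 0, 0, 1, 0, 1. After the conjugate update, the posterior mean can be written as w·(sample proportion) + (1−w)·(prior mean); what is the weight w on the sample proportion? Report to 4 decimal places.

The Beta prior is conjugate to a Binomial/Bernoulli likelihood; the update adds successes to α and failures to β.
Posterior mean = (α₀+k)/(α₀+β₀+n) = [n/(α₀+β₀+n)]·(k/n) + [(α₀+β₀)/(α₀+β₀+n)]·α₀/(α₀+β₀), so only n and the prior enter the weight.
The weight on the data is w = n/(α₀+β₀+n) = 57/(1.4+1.7+57) = 57/60.1 = 0.9484.

0.9484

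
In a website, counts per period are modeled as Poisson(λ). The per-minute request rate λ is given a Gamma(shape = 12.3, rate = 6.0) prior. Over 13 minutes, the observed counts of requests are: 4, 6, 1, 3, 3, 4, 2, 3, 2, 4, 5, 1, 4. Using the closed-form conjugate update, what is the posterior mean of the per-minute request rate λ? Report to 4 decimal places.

2.8579

With a Gamma(shape α, rate β) prior, the Poisson likelihood is conjugate: the posterior is Gamma(α + ΣXᵢ, β + n).
Sum of counts S = 42 over n = 13 minutes.
Posterior: Gamma(α+S, β+n) = Gamma(12.3+42, 6.0+13) = Gamma(54.3, 19.0).
Posterior mean = α/β = 54.3/19.0 = 2.8579.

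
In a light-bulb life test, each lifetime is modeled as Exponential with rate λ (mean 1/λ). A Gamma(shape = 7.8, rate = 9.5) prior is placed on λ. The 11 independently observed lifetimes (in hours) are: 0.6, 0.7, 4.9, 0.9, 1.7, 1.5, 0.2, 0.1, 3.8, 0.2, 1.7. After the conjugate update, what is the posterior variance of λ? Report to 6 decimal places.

With a Gamma(shape α, rate β) prior on the exponential rate λ, the posterior after n observations with total T = Σxᵢ is Gamma(α+n, β+T).
Sum of observations T = 16.3 hours; n = 11.
Posterior: Gamma(7.8+11, 9.5+16.3) = Gamma(18.8, 25.8).
Var = α/β² = 0.028243.

0.028243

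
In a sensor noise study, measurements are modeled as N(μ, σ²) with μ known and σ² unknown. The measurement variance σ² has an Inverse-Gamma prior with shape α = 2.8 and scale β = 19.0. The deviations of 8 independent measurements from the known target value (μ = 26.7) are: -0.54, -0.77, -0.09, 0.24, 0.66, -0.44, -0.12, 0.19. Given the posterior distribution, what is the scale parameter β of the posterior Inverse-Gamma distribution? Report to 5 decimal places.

19.81495

With known mean μ and an Inverse-Gamma(α, β) prior on σ², the Normal likelihood is conjugate: posterior is Inv-Gamma(α + n/2, β + Σ(xᵢ−μ)²/2).
Σ(xᵢ−μ)² = (-0.54)² + (-0.77)² + (-0.09)² + (0.24)² + (0.66)² + (-0.44)² + (-0.12)² + (0.19)² = 1.6299.
Posterior: Inv-Gamma(2.8 + 8/2, 19.0 + 1.6299/2) = Inv-Gamma(6.80, 19.81495).
Posterior β = 19.81495.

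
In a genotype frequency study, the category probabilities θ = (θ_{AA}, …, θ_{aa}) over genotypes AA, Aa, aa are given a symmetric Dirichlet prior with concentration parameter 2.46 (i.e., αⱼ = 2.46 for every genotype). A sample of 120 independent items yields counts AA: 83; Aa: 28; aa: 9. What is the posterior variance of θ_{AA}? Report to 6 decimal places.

0.001720

The Dirichlet prior is conjugate to the Multinomial likelihood: each posterior αⱼ = prior αⱼ + observed count nⱼ.
Posterior concentration: (85.46, 30.46, 11.46), total = 127.38.
Var[θ_j] = α_j(Σα−α_j)/((Σα)²(Σα+1)) = 85.46·41.92/(127.38²·128.38) = 0.001720.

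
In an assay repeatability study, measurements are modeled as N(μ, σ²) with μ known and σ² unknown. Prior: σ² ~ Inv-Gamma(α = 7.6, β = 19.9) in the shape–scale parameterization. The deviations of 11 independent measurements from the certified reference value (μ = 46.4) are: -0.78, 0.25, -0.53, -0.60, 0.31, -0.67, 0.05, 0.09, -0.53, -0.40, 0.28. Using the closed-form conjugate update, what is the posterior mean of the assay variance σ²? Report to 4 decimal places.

With known mean μ and an Inverse-Gamma(α, β) prior on σ², the Normal likelihood is conjugate: posterior is Inv-Gamma(α + n/2, β + Σ(xᵢ−μ)²/2).
Σ(xᵢ−μ)² = (-0.78)² + (0.25)² + (-0.53)² + (-0.60)² + (0.31)² + (-0.67)² + (0.05)² + (0.09)² + (-0.53)² + (-0.40)² + (0.28)² = 2.3867.
Posterior: Inv-Gamma(7.6 + 11/2, 19.9 + 2.3867/2) = Inv-Gamma(13.10, 21.09335).
E[σ²|data] = β/(α−1) = 21.09335/12.10 = 1.7433.

1.7433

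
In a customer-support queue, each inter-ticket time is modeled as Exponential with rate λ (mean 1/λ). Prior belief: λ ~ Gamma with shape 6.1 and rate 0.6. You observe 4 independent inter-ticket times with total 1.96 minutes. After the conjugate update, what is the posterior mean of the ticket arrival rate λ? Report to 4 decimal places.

With a Gamma(shape α, rate β) prior on the exponential rate λ, the posterior after n observations with total T = Σxᵢ is Gamma(α+n, β+T).
Posterior: Gamma(6.1+4, 0.6+1.96) = Gamma(10.1, 2.56).
Posterior mean of λ = α/β = 10.1/2.56 = 3.9453.

3.9453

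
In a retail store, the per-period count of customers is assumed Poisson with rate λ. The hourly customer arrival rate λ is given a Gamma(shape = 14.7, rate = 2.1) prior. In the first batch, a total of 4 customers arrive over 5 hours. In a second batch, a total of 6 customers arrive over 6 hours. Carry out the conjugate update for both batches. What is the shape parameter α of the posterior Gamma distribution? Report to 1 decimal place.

With a Gamma(shape α, rate β) prior, the Poisson likelihood is conjugate: the posterior is Gamma(α + ΣXᵢ, β + n).
After batch 1: Gamma(α+S, β+n) = Gamma(14.7+4, 2.1+5) = Gamma(18.7, 7.1).
After batch 2: Gamma(α+S, β+n) = Gamma(18.7+6, 7.1+6) = Gamma(24.7, 13.1).
Posterior α = 24.7.

24.7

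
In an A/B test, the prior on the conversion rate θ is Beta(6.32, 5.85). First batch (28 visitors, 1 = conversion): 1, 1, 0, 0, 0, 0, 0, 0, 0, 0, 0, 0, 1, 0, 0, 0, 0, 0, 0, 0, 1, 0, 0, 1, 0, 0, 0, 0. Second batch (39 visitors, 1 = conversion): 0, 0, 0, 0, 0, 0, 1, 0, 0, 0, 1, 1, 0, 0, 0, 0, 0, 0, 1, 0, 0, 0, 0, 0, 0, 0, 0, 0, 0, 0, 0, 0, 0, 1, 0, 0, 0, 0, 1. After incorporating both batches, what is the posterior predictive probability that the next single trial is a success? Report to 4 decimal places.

0.2188

The Beta prior is conjugate to a Binomial/Bernoulli likelihood; the update adds successes to α and failures to β.
After batch 1: Beta(6.32+5, 5.85+23) = Beta(11.32, 28.85).
After batch 2: Beta(11.32+6, 28.85+33) = Beta(17.32, 61.85).
For a single future Bernoulli trial, P(success | data) = α/(α+β) = 0.2188.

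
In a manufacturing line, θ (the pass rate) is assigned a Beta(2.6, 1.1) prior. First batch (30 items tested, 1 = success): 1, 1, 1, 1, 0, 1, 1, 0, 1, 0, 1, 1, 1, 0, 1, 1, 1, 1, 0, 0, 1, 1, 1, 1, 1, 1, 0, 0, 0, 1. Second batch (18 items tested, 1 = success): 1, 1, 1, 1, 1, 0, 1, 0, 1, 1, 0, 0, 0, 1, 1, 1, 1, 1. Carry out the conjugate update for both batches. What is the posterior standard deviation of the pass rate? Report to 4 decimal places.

The Beta prior is conjugate to a Binomial/Bernoulli likelihood; the update adds successes to α and failures to β.
After batch 1: Beta(2.6+21, 1.1+9) = Beta(23.6, 10.1).
After batch 2: Beta(23.6+13, 10.1+5) = Beta(36.6, 15.1).
Var = αβ/((α+β)²(α+β+1)) = 36.6·15.1/(51.7²·52.7) = 0.00392343; SD = √0.00392343 = 0.0626.

0.0626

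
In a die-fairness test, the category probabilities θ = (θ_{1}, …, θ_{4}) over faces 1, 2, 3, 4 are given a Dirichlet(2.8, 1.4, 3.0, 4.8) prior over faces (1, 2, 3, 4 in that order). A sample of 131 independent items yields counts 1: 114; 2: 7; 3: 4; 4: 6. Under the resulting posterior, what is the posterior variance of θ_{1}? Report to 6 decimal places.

The Dirichlet prior is conjugate to the Multinomial likelihood: each posterior αⱼ = prior αⱼ + observed count nⱼ.
Posterior concentration: (116.8, 8.4, 7.0, 10.8), total = 143.0.
Var[θ_j] = α_j(Σα−α_j)/((Σα)²(Σα+1)) = 116.8·26.2/(143.0²·144.0) = 0.001039.

0.001039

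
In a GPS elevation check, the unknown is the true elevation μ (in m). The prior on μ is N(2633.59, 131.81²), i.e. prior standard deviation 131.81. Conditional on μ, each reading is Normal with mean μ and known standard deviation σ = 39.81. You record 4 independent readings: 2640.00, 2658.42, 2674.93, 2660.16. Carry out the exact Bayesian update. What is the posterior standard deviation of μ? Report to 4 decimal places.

For Normal data with known variance σ², a Normal(μ₀, σ₀²) prior on μ is conjugate. Posterior precision = 1/σ₀² + n/σ²; posterior mean is the precision-weighted average of μ₀ and x̄.
σ₀² = 131.81² = 17373.8761, σ² = 39.81² = 1584.8361; σ² + n·σ₀² = 1584.8361 + 4·17373.8761 = 71080.3405.
Posterior precision = 1/σ₀² + n/σ² = 1/17373.8761 + 4/1584.8361 = (σ² + n·σ₀²)/(σ₀²σ²) = 71080.3405/(17373.8761·1584.8361); posterior variance σₙ² = σ₀²σ²/(σ² + n·σ₀²) = 17373.8761·1584.8361/71080.3405 = 387.374988.
Posterior SD = √σₙ² = √(17373.8761·1584.8361/71080.3405) = 19.6818.

19.6818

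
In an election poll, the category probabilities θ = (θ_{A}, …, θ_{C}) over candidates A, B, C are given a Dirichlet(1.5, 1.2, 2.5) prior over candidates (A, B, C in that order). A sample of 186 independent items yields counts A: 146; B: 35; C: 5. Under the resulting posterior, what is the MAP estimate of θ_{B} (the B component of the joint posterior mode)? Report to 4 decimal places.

0.1870

The Dirichlet prior is conjugate to the Multinomial likelihood: each posterior αⱼ = prior αⱼ + observed count nⱼ.
Posterior concentration: (147.5, 36.2, 7.5), total = 191.2.
Joint mode component: (α_{B}−1)/(Σα−K) = 35.2/188.2 = 0.1870.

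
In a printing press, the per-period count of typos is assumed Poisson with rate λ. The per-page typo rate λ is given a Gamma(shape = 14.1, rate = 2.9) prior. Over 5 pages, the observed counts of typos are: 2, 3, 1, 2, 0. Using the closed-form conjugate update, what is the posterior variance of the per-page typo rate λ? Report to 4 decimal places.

0.3541

With a Gamma(shape α, rate β) prior, the Poisson likelihood is conjugate: the posterior is Gamma(α + ΣXᵢ, β + n).
Sum of counts S = 8 over n = 5 pages.
Posterior: Gamma(α+S, β+n) = Gamma(14.1+8, 2.9+5) = Gamma(22.1, 7.9).
Var = α/β² = 22.1/7.9² = 0.3541.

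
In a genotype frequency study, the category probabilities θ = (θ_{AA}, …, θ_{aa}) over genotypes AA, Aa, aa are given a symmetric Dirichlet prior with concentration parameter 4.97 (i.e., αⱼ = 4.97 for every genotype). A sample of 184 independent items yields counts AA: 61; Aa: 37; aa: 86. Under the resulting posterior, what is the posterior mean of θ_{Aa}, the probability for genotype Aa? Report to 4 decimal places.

The Dirichlet prior is conjugate to the Multinomial likelihood: each posterior αⱼ = prior αⱼ + observed count nⱼ.
Posterior concentration: (65.97, 41.97, 90.97), total = 198.91.
E[θ_{Aa}|data] = α_{Aa}/Σα = 41.97/198.91 = 0.2110.

0.2110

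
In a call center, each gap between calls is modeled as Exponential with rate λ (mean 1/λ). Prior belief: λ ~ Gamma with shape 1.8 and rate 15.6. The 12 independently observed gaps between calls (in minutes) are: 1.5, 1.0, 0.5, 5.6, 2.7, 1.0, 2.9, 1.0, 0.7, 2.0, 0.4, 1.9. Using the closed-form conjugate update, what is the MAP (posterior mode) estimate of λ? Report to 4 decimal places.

0.3478

With a Gamma(shape α, rate β) prior on the exponential rate λ, the posterior after n observations with total T = Σxᵢ is Gamma(α+n, β+T).
Sum of observations T = 21.2 minutes; n = 12.
Posterior: Gamma(1.8+12, 15.6+21.2) = Gamma(13.8, 36.8).
Mode = (α−1)/β = 0.3478.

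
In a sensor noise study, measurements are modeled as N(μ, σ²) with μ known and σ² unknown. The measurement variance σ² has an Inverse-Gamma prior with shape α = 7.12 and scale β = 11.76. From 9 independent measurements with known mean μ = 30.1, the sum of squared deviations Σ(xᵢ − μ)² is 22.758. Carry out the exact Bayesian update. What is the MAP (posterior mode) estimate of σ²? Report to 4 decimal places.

1.8335

With known mean μ and an Inverse-Gamma(α, β) prior on σ², the Normal likelihood is conjugate: posterior is Inv-Gamma(α + n/2, β + Σ(xᵢ−μ)²/2).
Posterior: Inv-Gamma(7.12 + 9/2, 11.76 + 22.758/2) = Inv-Gamma(11.62, 23.1390).
Mode = β/(α+1) = 23.1390/12.62 = 1.8335.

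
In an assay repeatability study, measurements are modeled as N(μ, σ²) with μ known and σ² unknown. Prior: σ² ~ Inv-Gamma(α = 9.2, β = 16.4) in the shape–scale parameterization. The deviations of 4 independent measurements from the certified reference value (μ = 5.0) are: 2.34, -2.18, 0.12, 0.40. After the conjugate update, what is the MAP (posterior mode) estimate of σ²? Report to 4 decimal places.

1.7706

With known mean μ and an Inverse-Gamma(α, β) prior on σ², the Normal likelihood is conjugate: posterior is Inv-Gamma(α + n/2, β + Σ(xᵢ−μ)²/2).
Σ(xᵢ−μ)² = (2.34)² + (-2.18)² + (0.12)² + (0.40)² = 10.4024.
Posterior: Inv-Gamma(9.2 + 4/2, 16.4 + 10.4024/2) = Inv-Gamma(11.20, 21.60120).
Mode = β/(α+1) = 21.60120/12.20 = 1.7706.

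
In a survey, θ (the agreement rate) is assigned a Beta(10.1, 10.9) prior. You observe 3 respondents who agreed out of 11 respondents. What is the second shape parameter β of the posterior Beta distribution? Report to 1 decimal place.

18.9

The Beta prior is conjugate to a Binomial/Bernoulli likelihood; the update adds successes to α and failures to β.
Posterior: Beta(α+k, β+n−k) = Beta(10.1+3, 10.9+8) = Beta(13.1, 18.9).
Posterior β = 18.9.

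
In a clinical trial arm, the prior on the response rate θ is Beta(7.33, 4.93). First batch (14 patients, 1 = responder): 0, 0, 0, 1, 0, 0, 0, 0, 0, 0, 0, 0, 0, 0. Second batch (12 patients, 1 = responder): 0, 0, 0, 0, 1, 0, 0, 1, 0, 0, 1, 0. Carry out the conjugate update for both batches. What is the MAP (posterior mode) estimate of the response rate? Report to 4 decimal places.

The Beta prior is conjugate to a Binomial/Bernoulli likelihood; the update adds successes to α and failures to β.
After batch 1: Beta(7.33+1, 4.93+13) = Beta(8.33, 17.93).
After batch 2: Beta(8.33+3, 17.93+9) = Beta(11.33, 26.93).
Mode of Beta(a,b) for a,b>1 is (a−1)/(a+b−2) = 10.33/36.26 = 0.2849.

0.2849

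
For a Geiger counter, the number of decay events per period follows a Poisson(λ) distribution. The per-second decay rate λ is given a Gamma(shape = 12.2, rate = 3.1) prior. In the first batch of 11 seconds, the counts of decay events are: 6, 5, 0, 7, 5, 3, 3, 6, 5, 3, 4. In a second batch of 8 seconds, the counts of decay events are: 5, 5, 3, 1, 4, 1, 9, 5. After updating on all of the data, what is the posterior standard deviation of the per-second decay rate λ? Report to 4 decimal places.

0.4345

With a Gamma(shape α, rate β) prior, the Poisson likelihood is conjugate: the posterior is Gamma(α + ΣXᵢ, β + n).
Batch 1: sum of counts S = 47 over n = 11 seconds.
After batch 1: Gamma(α+S, β+n) = Gamma(12.2+47, 3.1+11) = Gamma(59.2, 14.1).
Batch 2: sum of counts S = 33 over n = 8 seconds.
After batch 2: Gamma(α+S, β+n) = Gamma(59.2+33, 14.1+8) = Gamma(92.2, 22.1).
SD = √α/β = √92.2/22.1 = 0.4345.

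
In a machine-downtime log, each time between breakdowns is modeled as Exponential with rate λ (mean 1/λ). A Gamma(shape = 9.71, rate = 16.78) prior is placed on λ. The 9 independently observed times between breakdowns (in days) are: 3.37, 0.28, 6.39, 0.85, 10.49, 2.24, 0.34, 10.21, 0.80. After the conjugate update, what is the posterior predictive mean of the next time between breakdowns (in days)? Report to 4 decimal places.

With a Gamma(shape α, rate β) prior on the exponential rate λ, the posterior after n observations with total T = Σxᵢ is Gamma(α+n, β+T).
Sum of observations T = 34.97 days; n = 9.
Posterior: Gamma(9.71+9, 16.78+34.97) = Gamma(18.71, 51.75).
The predictive distribution for the next observation is Lomax; its mean is β/(α−1) = 51.75/17.71 = 2.9221.

2.9221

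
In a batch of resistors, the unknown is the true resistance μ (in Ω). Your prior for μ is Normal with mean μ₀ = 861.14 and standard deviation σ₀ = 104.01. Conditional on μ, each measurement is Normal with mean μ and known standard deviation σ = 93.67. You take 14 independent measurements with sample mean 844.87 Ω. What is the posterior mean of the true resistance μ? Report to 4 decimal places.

845.7609

For Normal data with known variance σ², a Normal(μ₀, σ₀²) prior on μ is conjugate. Posterior precision = 1/σ₀² + n/σ²; posterior mean is the precision-weighted average of μ₀ and x̄.
n·x̄ = 14·844.87 = 11828.18.
σ₀² = 104.01² = 10818.0801, σ² = 93.67² = 8774.0689; σ² + n·σ₀² = 8774.0689 + 14·10818.0801 = 160227.1903.
Posterior mean = (μ₀/σ₀² + n·x̄/σ²)/(1/σ₀² + n/σ²) = (σ²·μ₀ + σ₀²·n·x̄)/(σ² + n·σ₀²) = (8774.0689·861.14 + 10818.0801·11828.18)/160227.1903 = 135513900.369764/160227.1903 = 845.7609.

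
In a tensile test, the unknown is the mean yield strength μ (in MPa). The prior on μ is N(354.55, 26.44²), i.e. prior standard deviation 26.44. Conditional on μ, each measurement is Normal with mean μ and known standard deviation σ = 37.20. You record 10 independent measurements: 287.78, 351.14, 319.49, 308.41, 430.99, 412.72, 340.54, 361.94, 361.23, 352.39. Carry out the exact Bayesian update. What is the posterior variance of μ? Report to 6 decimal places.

115.517014

For Normal data with known variance σ², a Normal(μ₀, σ₀²) prior on μ is conjugate. Posterior precision = 1/σ₀² + n/σ²; posterior mean is the precision-weighted average of μ₀ and x̄.
σ₀² = 26.44² = 699.0736, σ² = 37.20² = 1383.84; σ² + n·σ₀² = 1383.84 + 10·699.0736 = 8374.576.
Posterior precision = 1/σ₀² + n/σ² = 1/699.0736 + 10/1383.84 = (σ² + n·σ₀²)/(σ₀²σ²) = 8374.576/(699.0736·1383.84); posterior variance σₙ² = σ₀²σ²/(σ² + n·σ₀²) = 699.0736·1383.84/8374.576 = 115.517014.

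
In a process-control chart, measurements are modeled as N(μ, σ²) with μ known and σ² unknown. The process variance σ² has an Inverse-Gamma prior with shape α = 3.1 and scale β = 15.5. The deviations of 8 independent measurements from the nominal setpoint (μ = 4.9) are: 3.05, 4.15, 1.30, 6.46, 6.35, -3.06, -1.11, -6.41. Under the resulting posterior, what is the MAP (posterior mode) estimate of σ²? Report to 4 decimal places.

With known mean μ and an Inverse-Gamma(α, β) prior on σ², the Normal likelihood is conjugate: posterior is Inv-Gamma(α + n/2, β + Σ(xᵢ−μ)²/2).
Σ(xᵢ−μ)² = (3.05)² + (4.15)² + (1.30)² + (6.46)² + (6.35)² + (-3.06)² + (-1.11)² + (-6.41)² = 161.9529.
Posterior: Inv-Gamma(3.1 + 8/2, 15.5 + 161.9529/2) = Inv-Gamma(7.10, 96.47645).
Mode = β/(α+1) = 96.47645/8.10 = 11.9107.

11.9107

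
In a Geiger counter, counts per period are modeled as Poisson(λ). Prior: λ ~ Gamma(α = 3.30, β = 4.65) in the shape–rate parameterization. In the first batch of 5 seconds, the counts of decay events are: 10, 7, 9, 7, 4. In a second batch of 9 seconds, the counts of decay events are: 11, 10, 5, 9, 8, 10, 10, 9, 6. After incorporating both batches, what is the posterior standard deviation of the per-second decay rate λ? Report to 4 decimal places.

0.5832

With a Gamma(shape α, rate β) prior, the Poisson likelihood is conjugate: the posterior is Gamma(α + ΣXᵢ, β + n).
Batch 1: sum of counts S = 37 over n = 5 seconds.
After batch 1: Gamma(α+S, β+n) = Gamma(3.30+37, 4.65+5) = Gamma(40.30, 9.65).
Batch 2: sum of counts S = 78 over n = 9 seconds.
After batch 2: Gamma(α+S, β+n) = Gamma(40.30+78, 9.65+9) = Gamma(118.30, 18.65).
SD = √α/β = √118.30/18.65 = 0.5832.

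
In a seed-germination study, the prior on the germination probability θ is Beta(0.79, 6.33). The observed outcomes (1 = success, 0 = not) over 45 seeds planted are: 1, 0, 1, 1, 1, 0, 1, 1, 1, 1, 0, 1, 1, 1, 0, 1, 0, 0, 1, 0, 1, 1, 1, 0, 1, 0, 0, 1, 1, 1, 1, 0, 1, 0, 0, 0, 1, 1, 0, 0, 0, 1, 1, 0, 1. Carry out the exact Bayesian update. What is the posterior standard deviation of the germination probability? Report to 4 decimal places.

0.0685

The Beta prior is conjugate to a Binomial/Bernoulli likelihood; the update adds successes to α and failures to β.
Posterior: Beta(α+k, β+n−k) = Beta(0.79+27, 6.33+18) = Beta(27.79, 24.33).
Var = αβ/((α+β)²(α+β+1)) = 27.79·24.33/(52.12²·53.12) = 0.00468558; SD = √0.00468558 = 0.0685.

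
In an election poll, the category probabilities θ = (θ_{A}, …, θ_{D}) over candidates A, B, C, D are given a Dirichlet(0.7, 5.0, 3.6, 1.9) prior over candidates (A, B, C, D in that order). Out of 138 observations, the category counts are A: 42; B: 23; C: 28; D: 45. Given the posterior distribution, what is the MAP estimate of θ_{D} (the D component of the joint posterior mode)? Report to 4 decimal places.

The Dirichlet prior is conjugate to the Multinomial likelihood: each posterior αⱼ = prior αⱼ + observed count nⱼ.
Posterior concentration: (42.7, 28.0, 31.6, 46.9), total = 149.2.
Joint mode component: (α_{D}−1)/(Σα−K) = 45.9/145.2 = 0.3161.

0.3161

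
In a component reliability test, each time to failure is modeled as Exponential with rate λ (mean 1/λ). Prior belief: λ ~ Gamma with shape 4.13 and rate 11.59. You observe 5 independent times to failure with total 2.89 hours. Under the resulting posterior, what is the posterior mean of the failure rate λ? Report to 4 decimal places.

With a Gamma(shape α, rate β) prior on the exponential rate λ, the posterior after n observations with total T = Σxᵢ is Gamma(α+n, β+T).
Posterior: Gamma(4.13+5, 11.59+2.89) = Gamma(9.13, 14.48).
Posterior mean of λ = α/β = 9.13/14.48 = 0.6305.

0.6305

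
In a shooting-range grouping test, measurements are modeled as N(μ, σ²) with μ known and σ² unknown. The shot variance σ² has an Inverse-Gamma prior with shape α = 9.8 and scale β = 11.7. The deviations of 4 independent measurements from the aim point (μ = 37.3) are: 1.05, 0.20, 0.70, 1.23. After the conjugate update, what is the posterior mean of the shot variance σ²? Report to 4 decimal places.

1.2290

With known mean μ and an Inverse-Gamma(α, β) prior on σ², the Normal likelihood is conjugate: posterior is Inv-Gamma(α + n/2, β + Σ(xᵢ−μ)²/2).
Σ(xᵢ−μ)² = (1.05)² + (0.20)² + (0.70)² + (1.23)² = 3.1454.
Posterior: Inv-Gamma(9.8 + 4/2, 11.7 + 3.1454/2) = Inv-Gamma(11.80, 13.27270).
E[σ²|data] = β/(α−1) = 13.27270/10.80 = 1.2290.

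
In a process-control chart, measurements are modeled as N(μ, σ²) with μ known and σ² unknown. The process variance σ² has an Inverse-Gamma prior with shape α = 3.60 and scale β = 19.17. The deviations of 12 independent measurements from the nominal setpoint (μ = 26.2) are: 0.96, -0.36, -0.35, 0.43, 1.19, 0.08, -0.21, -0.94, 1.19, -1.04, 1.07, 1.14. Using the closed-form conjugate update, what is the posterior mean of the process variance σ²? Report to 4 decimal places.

2.7320

With known mean μ and an Inverse-Gamma(α, β) prior on σ², the Normal likelihood is conjugate: posterior is Inv-Gamma(α + n/2, β + Σ(xᵢ−μ)²/2).
Σ(xᵢ−μ)² = (0.96)² + (-0.36)² + (-0.35)² + (0.43)² + (1.19)² + (0.08)² + (-0.21)² + (-0.94)² + (1.19)² + (-1.04)² + (1.07)² + (1.14)² = 8.6510.
Posterior: Inv-Gamma(3.60 + 12/2, 19.17 + 8.6510/2) = Inv-Gamma(9.60, 23.49550).
E[σ²|data] = β/(α−1) = 23.49550/8.60 = 2.7320.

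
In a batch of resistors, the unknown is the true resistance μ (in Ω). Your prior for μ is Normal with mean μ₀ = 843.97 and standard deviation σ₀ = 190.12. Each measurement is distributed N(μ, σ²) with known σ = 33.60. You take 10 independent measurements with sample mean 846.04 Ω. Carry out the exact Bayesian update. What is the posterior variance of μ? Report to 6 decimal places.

112.544482

For Normal data with known variance σ², a Normal(μ₀, σ₀²) prior on μ is conjugate. Posterior precision = 1/σ₀² + n/σ²; posterior mean is the precision-weighted average of μ₀ and x̄.
σ₀² = 190.12² = 36145.6144, σ² = 33.60² = 1128.96; σ² + n·σ₀² = 1128.96 + 10·36145.6144 = 362585.104.
Posterior precision = 1/σ₀² + n/σ² = 1/36145.6144 + 10/1128.96 = (σ² + n·σ₀²)/(σ₀²σ²) = 362585.104/(36145.6144·1128.96); posterior variance σₙ² = σ₀²σ²/(σ² + n·σ₀²) = 36145.6144·1128.96/362585.104 = 112.544482.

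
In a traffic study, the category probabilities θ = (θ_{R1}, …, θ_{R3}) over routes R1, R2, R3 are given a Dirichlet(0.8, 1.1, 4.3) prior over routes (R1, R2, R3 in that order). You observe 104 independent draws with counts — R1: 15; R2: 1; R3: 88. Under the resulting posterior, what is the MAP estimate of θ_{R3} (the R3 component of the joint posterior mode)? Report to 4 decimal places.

0.8517

The Dirichlet prior is conjugate to the Multinomial likelihood: each posterior αⱼ = prior αⱼ + observed count nⱼ.
Posterior concentration: (15.8, 2.1, 92.3), total = 110.2.
Joint mode component: (α_{R3}−1)/(Σα−K) = 91.3/107.2 = 0.8517.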